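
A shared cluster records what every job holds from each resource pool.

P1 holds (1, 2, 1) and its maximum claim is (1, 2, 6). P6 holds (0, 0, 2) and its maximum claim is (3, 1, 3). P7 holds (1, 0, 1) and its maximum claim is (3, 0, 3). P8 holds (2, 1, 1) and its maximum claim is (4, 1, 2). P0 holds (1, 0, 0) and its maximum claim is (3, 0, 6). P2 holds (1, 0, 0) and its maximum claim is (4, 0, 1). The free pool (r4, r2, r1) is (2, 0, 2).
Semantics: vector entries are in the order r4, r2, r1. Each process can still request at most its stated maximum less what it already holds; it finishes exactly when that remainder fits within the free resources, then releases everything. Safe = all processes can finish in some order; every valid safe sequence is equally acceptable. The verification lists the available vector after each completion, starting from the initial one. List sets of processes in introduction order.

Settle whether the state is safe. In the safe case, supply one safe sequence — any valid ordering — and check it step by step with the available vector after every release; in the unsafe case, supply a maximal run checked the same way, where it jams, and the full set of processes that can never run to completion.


SAFE. One safe sequence: P8, P6, P2, P1, P7, P0.
Key observation: the first exact fit in this order is P8 — it needs (2, 0, 1) with (2, 0, 2) free, meeting a requested resource to the last unit.
Walking it through:
  pool = (2, 0, 2)
  P8: need (2, 0, 1) fits (2, 0, 2); releases (2, 1, 1), pool now (4, 1, 3)
  P6: need (3, 1, 1) fits (4, 1, 3); releases (0, 0, 2), pool now (4, 1, 5)
  P2: need (3, 0, 1) fits (4, 1, 5); releases (1, 0, 0), pool now (5, 1, 5)
  P1: need (0, 0, 5) fits (5, 1, 5); releases (1, 2, 1), pool now (6, 3, 6)
  P7: need (2, 0, 2) fits (6, 3, 6); releases (1, 0, 1), pool now (7, 3, 7)
  P0: need (2, 0, 6) fits (7, 3, 7); releases (1, 0, 0), pool now (8, 3, 7)


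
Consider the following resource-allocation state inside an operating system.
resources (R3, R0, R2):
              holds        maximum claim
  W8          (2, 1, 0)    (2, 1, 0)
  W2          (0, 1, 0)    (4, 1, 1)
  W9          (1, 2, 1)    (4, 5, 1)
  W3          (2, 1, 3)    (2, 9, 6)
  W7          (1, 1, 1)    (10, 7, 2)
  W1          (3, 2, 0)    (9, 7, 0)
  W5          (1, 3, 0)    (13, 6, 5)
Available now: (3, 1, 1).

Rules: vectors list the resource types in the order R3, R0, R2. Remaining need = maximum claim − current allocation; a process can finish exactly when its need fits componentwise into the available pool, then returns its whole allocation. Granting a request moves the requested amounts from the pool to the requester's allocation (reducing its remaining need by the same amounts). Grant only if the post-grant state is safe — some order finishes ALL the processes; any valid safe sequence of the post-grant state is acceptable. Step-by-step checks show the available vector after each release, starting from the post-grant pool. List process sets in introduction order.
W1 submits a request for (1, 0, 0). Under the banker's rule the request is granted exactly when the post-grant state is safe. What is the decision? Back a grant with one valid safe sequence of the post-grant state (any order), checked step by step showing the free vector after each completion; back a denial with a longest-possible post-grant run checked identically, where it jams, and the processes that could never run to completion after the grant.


GRANT — the state after the grant stays safe, e.g. via W8, W2, W9, W1, W7, W3, W5.
Key observation: granting shrinks the pool to (2, 1, 1), yet W8 still fits and the chain goes through.
Check on the post-grant state, step by step:
  pool = (2, 1, 1)
  W8 needs (0, 0, 0) <= (2, 1, 1) -> finishes; pool += (2, 1, 0) = (4, 2, 1)
  W2 needs (4, 0, 1) <= (4, 2, 1) -> finishes; pool += (0, 1, 0) = (4, 3, 1)
  W9 needs (3, 3, 0) <= (4, 3, 1) -> finishes; pool += (1, 2, 1) = (5, 5, 2)
  W1 needs (5, 5, 0) <= (5, 5, 2) -> finishes; pool += (4, 2, 0) = (9, 7, 2)
  W7 needs (9, 6, 1) <= (9, 7, 2) -> finishes; pool += (1, 1, 1) = (10, 8, 3)
  W3 needs (0, 8, 3) <= (10, 8, 3) -> finishes; pool += (2, 1, 3) = (12, 9, 6)
  W5 needs (12, 3, 5) <= (12, 9, 6) -> finishes; pool += (1, 3, 0) = (13, 12, 6)


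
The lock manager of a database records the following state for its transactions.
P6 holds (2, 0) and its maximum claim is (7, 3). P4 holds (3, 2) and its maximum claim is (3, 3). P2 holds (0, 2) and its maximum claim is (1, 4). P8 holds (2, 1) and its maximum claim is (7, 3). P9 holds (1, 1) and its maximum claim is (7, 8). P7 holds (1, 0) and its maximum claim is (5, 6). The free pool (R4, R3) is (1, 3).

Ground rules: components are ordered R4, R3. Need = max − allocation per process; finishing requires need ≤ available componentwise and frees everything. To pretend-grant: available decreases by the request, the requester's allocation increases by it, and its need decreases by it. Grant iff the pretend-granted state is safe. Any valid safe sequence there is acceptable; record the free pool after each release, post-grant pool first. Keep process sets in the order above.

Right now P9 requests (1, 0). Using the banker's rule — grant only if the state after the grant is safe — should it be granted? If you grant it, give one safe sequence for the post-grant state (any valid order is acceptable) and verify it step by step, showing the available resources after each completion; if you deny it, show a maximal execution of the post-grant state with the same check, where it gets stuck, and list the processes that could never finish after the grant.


DENY. Granting would leave the state unsafe.
Key observation: no order helps: past P4, P2, the free pool tops out at (3, 7), below what each blocked process needs in R4.
On the post-grant state, P4, P2 is a maximal run — nothing extends it. Verifying each step:
  pool = (0, 3)
  P4: need (0, 1) fits (0, 3); releases (3, 2), pool now (3, 5)
  P2: need (1, 2) fits (3, 5); releases (0, 2), pool now (3, 7)
  P6 still needs (5, 3) but only (3, 7) is free — short on R4
  P8 still needs (5, 2) but only (3, 7) is free — short on R4
  P9 still needs (5, 7) but only (3, 7) is free — short on R4
  P7 still needs (4, 6) but only (3, 7) is free — short on R4
Processes that could never finish after the grant: P6, P8, P9 and P7.


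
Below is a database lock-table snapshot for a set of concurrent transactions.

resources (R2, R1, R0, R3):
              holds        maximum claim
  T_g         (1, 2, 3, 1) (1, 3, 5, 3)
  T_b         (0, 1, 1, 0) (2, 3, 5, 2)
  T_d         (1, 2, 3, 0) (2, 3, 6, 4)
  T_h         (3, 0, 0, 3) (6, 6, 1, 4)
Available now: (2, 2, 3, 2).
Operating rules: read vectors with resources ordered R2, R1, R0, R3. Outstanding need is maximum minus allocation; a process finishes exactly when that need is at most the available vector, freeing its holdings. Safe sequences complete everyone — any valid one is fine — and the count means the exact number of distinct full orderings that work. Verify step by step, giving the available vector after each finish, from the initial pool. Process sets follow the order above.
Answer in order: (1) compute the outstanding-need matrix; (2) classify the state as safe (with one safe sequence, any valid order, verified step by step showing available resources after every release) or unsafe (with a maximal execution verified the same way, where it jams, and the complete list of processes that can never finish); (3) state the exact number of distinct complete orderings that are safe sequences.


(1) Remaining need (order R2, R1, R0, R3):
  T_g: (0, 1, 2, 2)
  T_b: (2, 2, 4, 2)
  T_d: (1, 1, 3, 4)
  T_h: (3, 6, 1, 1)
(2) UNSAFE.
Key observation: after T_g, T_b the pool peaks at (3, 5, 7, 3), and each blocked process is short somewhere: T_d on R3; T_h on R1.
The run T_g, T_b cannot be extended any further. Walking it through:
  pool = (2, 2, 3, 2)
  T_g: need (0, 1, 2, 2) fits (2, 2, 3, 2); releases (1, 2, 3, 1), pool now (3, 4, 6, 3)
  T_b: need (2, 2, 4, 2) fits (3, 4, 6, 3); releases (0, 1, 1, 0), pool now (3, 5, 7, 3)
  blocked: T_d wants (1, 1, 3, 4), pool (3, 5, 7, 3) — not enough R3
  blocked: T_h wants (3, 6, 1, 1), pool (3, 5, 7, 3) — not enough R1
Processes that can never finish: T_d and T_h.
(3) Exactly 0 of the possible complete orderings are safe sequences.


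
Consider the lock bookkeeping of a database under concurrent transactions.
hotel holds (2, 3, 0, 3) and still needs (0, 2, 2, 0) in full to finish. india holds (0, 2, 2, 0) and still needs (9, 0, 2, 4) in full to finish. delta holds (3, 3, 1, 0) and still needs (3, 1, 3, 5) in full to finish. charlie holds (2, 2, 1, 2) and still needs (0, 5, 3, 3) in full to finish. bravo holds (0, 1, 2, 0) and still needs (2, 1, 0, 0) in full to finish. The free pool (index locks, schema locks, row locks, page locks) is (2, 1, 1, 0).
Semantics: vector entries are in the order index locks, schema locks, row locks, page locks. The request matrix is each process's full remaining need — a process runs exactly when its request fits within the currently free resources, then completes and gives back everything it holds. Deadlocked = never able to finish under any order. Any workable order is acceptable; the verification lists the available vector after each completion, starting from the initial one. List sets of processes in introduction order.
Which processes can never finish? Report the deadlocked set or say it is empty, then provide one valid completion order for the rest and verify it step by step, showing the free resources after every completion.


Nothing here is deadlocked.
Key observation: there is always a runnable process — bravo first — so the state unwinds completely.
The rest can finish in the order bravo, hotel, charlie, delta, india. Verifying each step:
  pool = (2, 1, 1, 0)
  run bravo (needs (2, 1, 0, 0), free (2, 1, 1, 0)); after release of (0, 1, 2, 0) the pool is (2, 2, 3, 0)
  run hotel (needs (0, 2, 2, 0), free (2, 2, 3, 0)); after release of (2, 3, 0, 3) the pool is (4, 5, 3, 3)
  run charlie (needs (0, 5, 3, 3), free (4, 5, 3, 3)); after release of (2, 2, 1, 2) the pool is (6, 7, 4, 5)
  run delta (needs (3, 1, 3, 5), free (6, 7, 4, 5)); after release of (3, 3, 1, 0) the pool is (9, 10, 5, 5)
  run india (needs (9, 0, 2, 4), free (9, 10, 5, 5)); after release of (0, 2, 2, 0) the pool is (9, 12, 7, 5)


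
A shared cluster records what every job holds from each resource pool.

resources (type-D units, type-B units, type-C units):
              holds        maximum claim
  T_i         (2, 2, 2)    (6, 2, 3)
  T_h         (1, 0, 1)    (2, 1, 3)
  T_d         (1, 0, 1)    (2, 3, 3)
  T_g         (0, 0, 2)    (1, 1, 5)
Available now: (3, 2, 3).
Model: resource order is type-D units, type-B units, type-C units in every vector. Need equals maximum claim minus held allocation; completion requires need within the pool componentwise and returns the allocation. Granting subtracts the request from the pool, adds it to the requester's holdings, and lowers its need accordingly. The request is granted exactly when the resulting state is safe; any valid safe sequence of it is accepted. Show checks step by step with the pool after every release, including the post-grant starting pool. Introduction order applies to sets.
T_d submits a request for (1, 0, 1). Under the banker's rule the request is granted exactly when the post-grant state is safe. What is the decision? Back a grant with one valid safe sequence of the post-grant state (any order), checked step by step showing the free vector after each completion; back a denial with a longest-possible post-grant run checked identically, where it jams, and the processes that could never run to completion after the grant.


DENY: after the grant no complete ordering would exist.
Key observation: after T_h, T_g the pool peaks at (3, 2, 5), and each blocked process is short somewhere: T_i on type-D units; T_d on type-B units.
Pretend the grant happened; the run T_h, T_g goes as far as possible. Walking it through:
  pool = (2, 2, 2)
  T_h: need (1, 1, 2) fits (2, 2, 2); releases (1, 0, 1), pool now (3, 2, 3)
  T_g: need (1, 1, 3) fits (3, 2, 3); releases (0, 0, 2), pool now (3, 2, 5)
  T_i cannot run: need (4, 0, 1) vs free (3, 2, 5) (insufficient type-D units)
  T_d cannot run: need (0, 3, 1) vs free (3, 2, 5) (insufficient type-B units)
Post-grant, the permanently blocked set is T_i and T_d.


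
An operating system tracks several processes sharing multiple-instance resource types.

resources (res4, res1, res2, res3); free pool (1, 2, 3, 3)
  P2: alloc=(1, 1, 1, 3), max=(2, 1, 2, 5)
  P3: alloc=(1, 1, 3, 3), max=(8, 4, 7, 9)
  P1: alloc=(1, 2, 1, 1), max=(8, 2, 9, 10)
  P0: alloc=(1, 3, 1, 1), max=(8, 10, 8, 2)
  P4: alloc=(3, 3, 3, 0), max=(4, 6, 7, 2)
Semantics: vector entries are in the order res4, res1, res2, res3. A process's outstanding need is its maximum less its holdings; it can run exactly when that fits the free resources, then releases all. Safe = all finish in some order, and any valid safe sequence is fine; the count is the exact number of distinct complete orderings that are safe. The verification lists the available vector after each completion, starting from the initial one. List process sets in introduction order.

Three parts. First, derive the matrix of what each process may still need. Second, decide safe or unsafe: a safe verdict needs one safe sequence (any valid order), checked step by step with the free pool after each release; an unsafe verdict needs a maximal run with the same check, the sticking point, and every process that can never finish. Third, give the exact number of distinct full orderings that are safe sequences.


(1) Outstanding need per process (order res4, res1, res2, res3):
  P2: (1, 0, 1, 2)
  P3: (7, 3, 4, 6)
  P1: (7, 0, 8, 9)
  P0: (7, 7, 7, 1)
  P4: (1, 3, 4, 2)
(2) UNSAFE — no complete ordering exists.
Key observation: even finishing P2, P4 leaves just (5, 6, 7, 6) free — too little res4 for any of the remaining processes.
A maximal execution: P2, P4 — then nothing else fits. Check, step by step:
  pool = (1, 2, 3, 3)
  P2 needs (1, 0, 1, 2) <= (1, 2, 3, 3) -> finishes; pool += (1, 1, 1, 3) = (2, 3, 4, 6)
  P4 needs (1, 3, 4, 2) <= (2, 3, 4, 6) -> finishes; pool += (3, 3, 3, 0) = (5, 6, 7, 6)
  P3 cannot run: need (7, 3, 4, 6) vs free (5, 6, 7, 6) (insufficient res4)
  P1 cannot run: need (7, 0, 8, 9) vs free (5, 6, 7, 6) (insufficient res4, res2 and res3)
  P0 cannot run: need (7, 7, 7, 1) vs free (5, 6, 7, 6) (insufficient res4 and res1)
Processes that can never finish: P3, P1 and P0.
(3) Exactly 0 of the possible complete orderings are safe sequences.


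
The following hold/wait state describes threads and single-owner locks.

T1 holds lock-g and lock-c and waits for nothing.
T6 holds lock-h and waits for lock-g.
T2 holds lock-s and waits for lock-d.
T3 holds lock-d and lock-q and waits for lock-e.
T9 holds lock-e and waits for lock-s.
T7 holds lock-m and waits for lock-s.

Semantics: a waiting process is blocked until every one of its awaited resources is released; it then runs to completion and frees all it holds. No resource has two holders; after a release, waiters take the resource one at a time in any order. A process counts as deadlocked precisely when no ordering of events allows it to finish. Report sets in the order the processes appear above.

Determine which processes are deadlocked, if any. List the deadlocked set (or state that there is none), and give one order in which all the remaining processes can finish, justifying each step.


Deadlocked: T2, T3, T9 and T7.
Key observation: the knot is the closed ring of waits T2 -> T3 -> T9 -> T2; T7 waits into the deadlock from upstream.
A valid finishing order for the others: T1, T6.
Walking it through:
  T1: no waits; runs immediately, freeing lock-g and lock-c
  T6: everything it awaited (lock-g) is free; runs, freeing lock-h


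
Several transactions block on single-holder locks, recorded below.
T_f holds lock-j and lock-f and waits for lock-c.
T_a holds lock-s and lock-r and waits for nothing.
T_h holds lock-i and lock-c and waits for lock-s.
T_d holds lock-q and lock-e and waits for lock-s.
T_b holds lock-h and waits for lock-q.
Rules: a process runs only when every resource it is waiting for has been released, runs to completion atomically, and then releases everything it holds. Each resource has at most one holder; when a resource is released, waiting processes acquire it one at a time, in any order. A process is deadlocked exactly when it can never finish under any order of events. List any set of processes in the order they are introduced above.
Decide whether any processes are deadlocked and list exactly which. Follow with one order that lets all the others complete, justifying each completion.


The deadlocked set is empty.
Key observation: although several processes wait, no cycle exists — each chain bottoms out at a free runner.
One completion order for the rest: T_a, T_d, T_h, T_f, T_b.
Check, step by step:
  T_a: no waits; runs immediately, freeing lock-s and lock-r
  T_d: everything it awaited (lock-s) is free; runs, freeing lock-q and lock-e
  T_h: everything it awaited (lock-s) is free; runs, freeing lock-i and lock-c
  T_f: everything it awaited (lock-c) is free; runs, freeing lock-j and lock-f
  T_b: everything it awaited (lock-q) is free; runs, freeing lock-h


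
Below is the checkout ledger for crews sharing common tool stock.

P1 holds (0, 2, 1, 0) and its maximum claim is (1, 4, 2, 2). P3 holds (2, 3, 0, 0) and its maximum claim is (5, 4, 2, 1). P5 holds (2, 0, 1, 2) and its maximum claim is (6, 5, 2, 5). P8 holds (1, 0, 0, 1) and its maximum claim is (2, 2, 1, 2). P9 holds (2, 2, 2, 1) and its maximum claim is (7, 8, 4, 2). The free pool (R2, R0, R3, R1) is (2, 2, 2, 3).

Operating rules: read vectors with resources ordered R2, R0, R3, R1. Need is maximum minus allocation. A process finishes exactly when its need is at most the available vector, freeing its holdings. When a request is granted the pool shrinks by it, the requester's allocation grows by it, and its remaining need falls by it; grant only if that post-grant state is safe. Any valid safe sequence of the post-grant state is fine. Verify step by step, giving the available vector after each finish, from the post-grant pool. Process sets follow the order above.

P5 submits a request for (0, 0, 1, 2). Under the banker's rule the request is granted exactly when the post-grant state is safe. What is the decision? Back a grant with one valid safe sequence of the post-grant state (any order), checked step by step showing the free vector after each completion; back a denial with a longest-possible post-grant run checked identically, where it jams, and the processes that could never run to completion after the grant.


GRANT. The post-grant state is safe; one safe sequence: P8, P1, P3, P9, P5.
Key observation: with (2, 2, 1, 1) left after the transfer, P8 can run at once — the state stays safe.
Verifying the post-grant state step by step:
  pool = (2, 2, 1, 1)
  P8: need (1, 2, 1, 1) fits (2, 2, 1, 1); releases (1, 0, 0, 1), pool now (3, 2, 1, 2)
  P1: need (1, 2, 1, 2) fits (3, 2, 1, 2); releases (0, 2, 1, 0), pool now (3, 4, 2, 2)
  P3: need (3, 1, 2, 1) fits (3, 4, 2, 2); releases (2, 3, 0, 0), pool now (5, 7, 2, 2)
  P9: need (5, 6, 2, 1) fits (5, 7, 2, 2); releases (2, 2, 2, 1), pool now (7, 9, 4, 3)
  P5: need (4, 5, 0, 1) fits (7, 9, 4, 3); releases (2, 0, 2, 4), pool now (9, 9, 6, 7)


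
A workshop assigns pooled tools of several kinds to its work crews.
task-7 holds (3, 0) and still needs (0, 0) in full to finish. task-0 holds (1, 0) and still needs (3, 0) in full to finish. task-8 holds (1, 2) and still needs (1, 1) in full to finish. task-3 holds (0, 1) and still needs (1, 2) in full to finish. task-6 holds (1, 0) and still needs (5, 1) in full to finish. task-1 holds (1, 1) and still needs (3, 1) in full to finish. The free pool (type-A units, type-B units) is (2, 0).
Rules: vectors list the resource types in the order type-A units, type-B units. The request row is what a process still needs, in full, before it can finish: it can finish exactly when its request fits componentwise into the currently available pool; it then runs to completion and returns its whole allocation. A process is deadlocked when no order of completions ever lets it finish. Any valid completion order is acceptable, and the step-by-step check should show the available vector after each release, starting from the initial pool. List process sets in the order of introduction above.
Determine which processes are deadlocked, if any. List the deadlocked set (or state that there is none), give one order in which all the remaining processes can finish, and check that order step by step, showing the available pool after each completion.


The deadlocked set is task-8, task-3, task-6 and task-1.
Key observation: after task-7, task-0 complete, (6, 0) is the best the pool ever gets, yet each leftover process wants more type-B units.
A valid finishing order for the others: task-7, task-0. Walking it through:
  pool = (2, 0)
  run task-7 (needs (0, 0), free (2, 0)); after release of (3, 0) the pool is (5, 0)
  run task-0 (needs (3, 0), free (5, 0)); after release of (1, 0) the pool is (6, 0)
The blocked processes can never fit:
  task-8 cannot run: need (1, 1) vs free (6, 0) (insufficient type-B units)
  task-3 cannot run: need (1, 2) vs free (6, 0) (insufficient type-B units)
  task-6 cannot run: need (5, 1) vs free (6, 0) (insufficient type-B units)
  task-1 cannot run: need (3, 1) vs free (6, 0) (insufficient type-B units)


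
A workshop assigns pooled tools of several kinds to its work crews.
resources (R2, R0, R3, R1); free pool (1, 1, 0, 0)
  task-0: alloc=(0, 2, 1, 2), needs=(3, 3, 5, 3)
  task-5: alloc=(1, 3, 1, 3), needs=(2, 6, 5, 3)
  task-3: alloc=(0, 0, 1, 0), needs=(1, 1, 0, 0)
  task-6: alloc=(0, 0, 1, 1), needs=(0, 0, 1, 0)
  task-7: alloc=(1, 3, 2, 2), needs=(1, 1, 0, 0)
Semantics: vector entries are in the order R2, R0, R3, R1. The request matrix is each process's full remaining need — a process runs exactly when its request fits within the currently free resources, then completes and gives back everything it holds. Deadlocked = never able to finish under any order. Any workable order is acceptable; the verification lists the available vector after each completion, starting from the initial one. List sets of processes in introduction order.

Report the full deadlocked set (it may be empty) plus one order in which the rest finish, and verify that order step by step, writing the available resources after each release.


The deadlocked set is task-0 and task-5.
Key observation: even finishing task-3, task-6, task-7 leaves just (2, 4, 4, 3) free — too little R3 for any of the remaining processes.
One completion order for the rest: task-3, task-6, task-7. Step-by-step check:
  pool = (1, 1, 0, 0)
  task-3: need (1, 1, 0, 0) fits (1, 1, 0, 0); releases (0, 0, 1, 0), pool now (1, 1, 1, 0)
  task-6: need (0, 0, 1, 0) fits (1, 1, 1, 0); releases (0, 0, 1, 1), pool now (1, 1, 2, 1)
  task-7: need (1, 1, 0, 0) fits (1, 1, 2, 1); releases (1, 3, 2, 2), pool now (2, 4, 4, 3)
None of the blocked processes ever fits:
  task-0 still needs (3, 3, 5, 3) but only (2, 4, 4, 3) is free — short on R2 and R3
  task-5 still needs (2, 6, 5, 3) but only (2, 4, 4, 3) is free — short on R0 and R3


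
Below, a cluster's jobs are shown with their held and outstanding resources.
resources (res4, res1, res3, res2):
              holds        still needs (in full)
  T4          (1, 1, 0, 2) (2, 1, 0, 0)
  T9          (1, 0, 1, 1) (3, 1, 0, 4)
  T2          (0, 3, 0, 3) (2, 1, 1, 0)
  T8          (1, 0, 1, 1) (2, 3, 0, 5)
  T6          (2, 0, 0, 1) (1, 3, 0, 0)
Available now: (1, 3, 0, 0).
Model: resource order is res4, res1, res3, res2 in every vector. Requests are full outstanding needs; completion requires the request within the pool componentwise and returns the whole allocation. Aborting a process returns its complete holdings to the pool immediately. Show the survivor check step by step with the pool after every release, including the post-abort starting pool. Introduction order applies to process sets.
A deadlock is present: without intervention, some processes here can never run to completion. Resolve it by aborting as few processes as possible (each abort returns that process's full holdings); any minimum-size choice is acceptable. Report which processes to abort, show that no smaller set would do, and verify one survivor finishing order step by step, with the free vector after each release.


Minimum abort set: T8.
Key observation: no ordering could ever have run T2 before the abort of T8; with (1, 0, 1, 1) back in the pool it fits at step 2.
No smaller set exists: with zero aborts the deadlock remains.
The survivors complete as T6, T2, T4, T9. Step-by-step check (starting from the post-abort pool):
  pool = (2, 3, 1, 1)
  run T6 (needs (1, 3, 0, 0), free (2, 3, 1, 1)); after release of (2, 0, 0, 1) the pool is (4, 3, 1, 2)
  run T2 (needs (2, 1, 1, 0), free (4, 3, 1, 2)); after release of (0, 3, 0, 3) the pool is (4, 6, 1, 5)
  run T4 (needs (2, 1, 0, 0), free (4, 6, 1, 5)); after release of (1, 1, 0, 2) the pool is (5, 7, 1, 7)
  run T9 (needs (3, 1, 0, 4), free (5, 7, 1, 7)); after release of (1, 0, 1, 1) the pool is (6, 7, 2, 8)


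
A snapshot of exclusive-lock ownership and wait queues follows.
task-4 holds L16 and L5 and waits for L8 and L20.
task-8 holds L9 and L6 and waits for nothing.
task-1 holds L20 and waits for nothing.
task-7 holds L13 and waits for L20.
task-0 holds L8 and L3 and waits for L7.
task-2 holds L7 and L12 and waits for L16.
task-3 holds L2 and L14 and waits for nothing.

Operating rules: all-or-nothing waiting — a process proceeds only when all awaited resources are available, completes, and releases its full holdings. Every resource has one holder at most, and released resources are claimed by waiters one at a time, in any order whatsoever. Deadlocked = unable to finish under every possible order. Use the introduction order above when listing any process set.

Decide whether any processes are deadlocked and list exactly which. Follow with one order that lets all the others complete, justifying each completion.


Deadlocked: task-4, task-0 and task-2.
Key observation: the knot is the closed ring of waits task-4 -> task-0 -> task-2 -> task-4; no other process is dragged down with it.
The rest can finish in the order task-1, task-8, task-7, task-3.
Verifying each step:
  task-1 waits on nothing -> runs at once and releases L20
  task-8 waits on nothing -> runs at once and releases L9 and L6
  task-7: everything it awaited (L20) is free; runs, freeing L13
  task-3 waits on nothing -> runs at once and releases L2 and L14


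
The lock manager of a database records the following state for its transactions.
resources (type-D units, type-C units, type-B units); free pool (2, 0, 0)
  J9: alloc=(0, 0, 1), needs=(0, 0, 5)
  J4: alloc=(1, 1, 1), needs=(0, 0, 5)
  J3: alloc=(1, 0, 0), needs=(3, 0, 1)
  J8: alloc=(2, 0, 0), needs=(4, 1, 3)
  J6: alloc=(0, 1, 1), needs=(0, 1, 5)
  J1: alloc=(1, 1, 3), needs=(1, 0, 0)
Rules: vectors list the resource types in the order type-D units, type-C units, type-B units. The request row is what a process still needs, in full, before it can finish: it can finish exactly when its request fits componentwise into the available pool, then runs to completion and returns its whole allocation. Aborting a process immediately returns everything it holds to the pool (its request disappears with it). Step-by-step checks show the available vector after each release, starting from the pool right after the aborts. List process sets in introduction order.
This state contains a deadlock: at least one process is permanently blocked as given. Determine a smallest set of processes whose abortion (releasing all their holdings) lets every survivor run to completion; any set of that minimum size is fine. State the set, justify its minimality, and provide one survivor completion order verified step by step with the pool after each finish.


Minimum abort set: J4 and J6.
Key observation: before aborting J4 and J6, J9 was permanently blocked — no order could ever run it; afterwards it completes at step 3.
Why nothing smaller works — every single abort fails: J9 alone leaves J4 blocked (short on type-B units); J4 alone leaves J9 blocked (short on type-B units); J3 alone leaves J9 blocked (short on type-B units); J8 alone leaves J9 blocked (short on type-B units); J6 alone leaves J9 blocked (short on type-B units); J1 alone leaves J9 blocked (short on type-B units).
One survivor order: J1, J8, J9, J3. Verifying each step (post-abort pool first):
  pool = (3, 2, 2)
  J1: need (1, 0, 0) fits (3, 2, 2); releases (1, 1, 3), pool now (4, 3, 5)
  J8: need (4, 1, 3) fits (4, 3, 5); releases (2, 0, 0), pool now (6, 3, 5)
  J9: need (0, 0, 5) fits (6, 3, 5); releases (0, 0, 1), pool now (6, 3, 6)
  J3: need (3, 0, 1) fits (6, 3, 6); releases (1, 0, 0), pool now (7, 3, 6)


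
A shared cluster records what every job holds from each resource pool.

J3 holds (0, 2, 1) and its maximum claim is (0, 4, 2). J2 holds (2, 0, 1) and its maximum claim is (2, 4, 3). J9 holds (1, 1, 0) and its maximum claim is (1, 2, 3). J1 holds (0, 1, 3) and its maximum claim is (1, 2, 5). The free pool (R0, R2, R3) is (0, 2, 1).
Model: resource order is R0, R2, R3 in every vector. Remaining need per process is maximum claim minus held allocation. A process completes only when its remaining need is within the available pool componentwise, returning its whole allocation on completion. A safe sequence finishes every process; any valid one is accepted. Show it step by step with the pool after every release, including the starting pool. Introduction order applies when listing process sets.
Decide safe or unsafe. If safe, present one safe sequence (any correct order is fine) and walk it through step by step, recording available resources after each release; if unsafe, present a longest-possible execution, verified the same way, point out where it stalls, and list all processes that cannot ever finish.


The state is SAFE; one workable sequence: J3, J2, J9, J1.
Key observation: at J3 the run first touches a limit — (0, 2, 1) against (0, 2, 1), exact on a resource it actually requests.
Walking it through:
  pool = (0, 2, 1)
  J3: need (0, 2, 1) fits (0, 2, 1); releases (0, 2, 1), pool now (0, 4, 2)
  J2: need (0, 4, 2) fits (0, 4, 2); releases (2, 0, 1), pool now (2, 4, 3)
  J9: need (0, 1, 3) fits (2, 4, 3); releases (1, 1, 0), pool now (3, 5, 3)
  J1: need (1, 1, 2) fits (3, 5, 3); releases (0, 1, 3), pool now (3, 6, 6)


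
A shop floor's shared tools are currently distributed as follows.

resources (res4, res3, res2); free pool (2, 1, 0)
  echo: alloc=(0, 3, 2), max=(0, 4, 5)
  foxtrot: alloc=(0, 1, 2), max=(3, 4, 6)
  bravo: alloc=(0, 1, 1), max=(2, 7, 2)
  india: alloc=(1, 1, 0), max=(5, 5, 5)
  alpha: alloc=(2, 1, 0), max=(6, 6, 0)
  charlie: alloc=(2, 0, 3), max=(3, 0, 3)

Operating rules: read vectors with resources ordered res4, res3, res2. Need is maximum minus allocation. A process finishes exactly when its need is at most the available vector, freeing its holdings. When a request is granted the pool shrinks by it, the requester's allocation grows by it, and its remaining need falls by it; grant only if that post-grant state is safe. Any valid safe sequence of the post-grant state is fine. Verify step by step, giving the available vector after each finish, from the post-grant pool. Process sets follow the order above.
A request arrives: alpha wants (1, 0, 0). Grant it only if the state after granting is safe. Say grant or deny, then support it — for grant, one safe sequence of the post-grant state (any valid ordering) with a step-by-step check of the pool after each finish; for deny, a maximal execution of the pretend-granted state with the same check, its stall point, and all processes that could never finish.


GRANT. The post-grant state is safe; one safe sequence: charlie, echo, foxtrot, alpha, india, bravo.
Key observation: after the grant the pool drops to (1, 1, 0), which still lets charlie finish first and unwind the rest.
Step-by-step check of the post-grant state:
  pool = (1, 1, 0)
  charlie needs (1, 0, 0) <= (1, 1, 0) -> finishes; pool += (2, 0, 3) = (3, 1, 3)
  echo needs (0, 1, 3) <= (3, 1, 3) -> finishes; pool += (0, 3, 2) = (3, 4, 5)
  foxtrot needs (3, 3, 4) <= (3, 4, 5) -> finishes; pool += (0, 1, 2) = (3, 5, 7)
  alpha needs (3, 5, 0) <= (3, 5, 7) -> finishes; pool += (3, 1, 0) = (6, 6, 7)
  india needs (4, 4, 5) <= (6, 6, 7) -> finishes; pool += (1, 1, 0) = (7, 7, 7)
  bravo needs (2, 6, 1) <= (7, 7, 7) -> finishes; pool += (0, 1, 1) = (7, 8, 8)


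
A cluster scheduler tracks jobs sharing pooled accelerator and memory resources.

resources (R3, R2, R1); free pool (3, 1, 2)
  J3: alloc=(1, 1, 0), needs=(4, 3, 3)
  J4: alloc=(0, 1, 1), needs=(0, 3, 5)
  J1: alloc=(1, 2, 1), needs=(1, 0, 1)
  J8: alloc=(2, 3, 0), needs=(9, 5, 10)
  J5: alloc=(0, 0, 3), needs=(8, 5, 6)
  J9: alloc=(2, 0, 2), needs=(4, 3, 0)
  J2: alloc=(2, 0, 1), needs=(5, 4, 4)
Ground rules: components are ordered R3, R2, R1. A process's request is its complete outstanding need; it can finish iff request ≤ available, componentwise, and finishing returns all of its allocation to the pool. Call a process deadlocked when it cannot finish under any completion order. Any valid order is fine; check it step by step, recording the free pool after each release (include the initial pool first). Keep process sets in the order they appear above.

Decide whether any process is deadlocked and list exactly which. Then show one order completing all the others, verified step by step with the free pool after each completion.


Nothing here is deadlocked.
Key observation: there is always a runnable process — J1 first — so the state unwinds completely.
A valid finishing order for the others: J1, J3, J9, J4, J2, J5, J8. Verifying each step:
  pool = (3, 1, 2)
  J1: need (1, 0, 1) fits (3, 1, 2); releases (1, 2, 1), pool now (4, 3, 3)
  J3: need (4, 3, 3) fits (4, 3, 3); releases (1, 1, 0), pool now (5, 4, 3)
  J9: need (4, 3, 0) fits (5, 4, 3); releases (2, 0, 2), pool now (7, 4, 5)
  J4: need (0, 3, 5) fits (7, 4, 5); releases (0, 1, 1), pool now (7, 5, 6)
  J2: need (5, 4, 4) fits (7, 5, 6); releases (2, 0, 1), pool now (9, 5, 7)
  J5: need (8, 5, 6) fits (9, 5, 7); releases (0, 0, 3), pool now (9, 5, 10)
  J8: need (9, 5, 10) fits (9, 5, 10); releases (2, 3, 0), pool now (11, 8, 10)


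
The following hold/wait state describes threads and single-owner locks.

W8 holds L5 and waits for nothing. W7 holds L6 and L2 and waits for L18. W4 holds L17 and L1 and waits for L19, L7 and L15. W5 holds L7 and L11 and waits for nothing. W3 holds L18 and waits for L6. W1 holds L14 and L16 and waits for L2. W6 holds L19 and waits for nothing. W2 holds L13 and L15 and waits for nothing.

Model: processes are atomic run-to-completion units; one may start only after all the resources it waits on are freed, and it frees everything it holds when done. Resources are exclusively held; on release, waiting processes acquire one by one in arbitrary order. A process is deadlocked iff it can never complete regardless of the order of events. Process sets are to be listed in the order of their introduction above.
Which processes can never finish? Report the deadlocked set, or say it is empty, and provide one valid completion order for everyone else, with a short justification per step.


Deadlocked: W7, W3 and W1.
Key observation: W7 -> W3 -> W7 is a circular wait — nothing in it can go first; W1 waits into the deadlock from upstream.
One completion order for the rest: W6, W2, W5, W4, W8.
Walking it through:
  W6 waits on nothing -> runs at once and releases L19
  W2 waits on nothing -> runs at once and releases L13 and L15
  W5 waits on nothing -> runs at once and releases L7 and L11
  W4 waits on L19, L7 and L15 — all released -> runs and releases L17 and L1
  W8 waits on nothing -> runs at once and releases L5


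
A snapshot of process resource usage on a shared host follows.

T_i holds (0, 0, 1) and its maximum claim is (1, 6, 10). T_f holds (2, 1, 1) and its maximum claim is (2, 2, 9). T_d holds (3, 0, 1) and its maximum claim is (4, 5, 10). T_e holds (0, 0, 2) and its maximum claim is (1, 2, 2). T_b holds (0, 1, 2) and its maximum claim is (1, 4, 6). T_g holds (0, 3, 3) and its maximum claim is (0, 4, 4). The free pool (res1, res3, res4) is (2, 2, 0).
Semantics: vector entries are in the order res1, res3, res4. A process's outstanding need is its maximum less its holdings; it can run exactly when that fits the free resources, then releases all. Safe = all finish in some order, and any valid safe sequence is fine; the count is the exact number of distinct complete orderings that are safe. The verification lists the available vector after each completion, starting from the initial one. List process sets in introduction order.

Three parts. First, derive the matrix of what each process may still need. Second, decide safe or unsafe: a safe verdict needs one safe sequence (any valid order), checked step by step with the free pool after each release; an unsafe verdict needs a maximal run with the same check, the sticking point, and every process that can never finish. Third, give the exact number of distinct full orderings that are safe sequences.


(1) Outstanding need per process (order res1, res3, res4):
  T_i: (1, 6, 9)
  T_f: (0, 1, 8)
  T_d: (1, 5, 9)
  T_e: (1, 2, 0)
  T_b: (1, 3, 4)
  T_g: (0, 1, 1)
(2) UNSAFE — no complete ordering exists.
Key observation: T_e, T_g, T_b can finish, but then (2, 6, 7) is all there is, and the blocked group's res4 demands exceed it.
Going as far as possible: T_e, T_g, T_b; after that, nothing fits. Verifying each step:
  pool = (2, 2, 0)
  T_e needs (1, 2, 0) <= (2, 2, 0) -> finishes; pool += (0, 0, 2) = (2, 2, 2)
  T_g needs (0, 1, 1) <= (2, 2, 2) -> finishes; pool += (0, 3, 3) = (2, 5, 5)
  T_b needs (1, 3, 4) <= (2, 5, 5) -> finishes; pool += (0, 1, 2) = (2, 6, 7)
  T_i cannot run: need (1, 6, 9) vs free (2, 6, 7) (insufficient res4)
  T_f cannot run: need (0, 1, 8) vs free (2, 6, 7) (insufficient res4)
  T_d cannot run: need (1, 5, 9) vs free (2, 6, 7) (insufficient res4)
Processes that can never finish: T_i, T_f and T_d.
(3) The exact count: 0 of the possible complete orderings are safe sequences.


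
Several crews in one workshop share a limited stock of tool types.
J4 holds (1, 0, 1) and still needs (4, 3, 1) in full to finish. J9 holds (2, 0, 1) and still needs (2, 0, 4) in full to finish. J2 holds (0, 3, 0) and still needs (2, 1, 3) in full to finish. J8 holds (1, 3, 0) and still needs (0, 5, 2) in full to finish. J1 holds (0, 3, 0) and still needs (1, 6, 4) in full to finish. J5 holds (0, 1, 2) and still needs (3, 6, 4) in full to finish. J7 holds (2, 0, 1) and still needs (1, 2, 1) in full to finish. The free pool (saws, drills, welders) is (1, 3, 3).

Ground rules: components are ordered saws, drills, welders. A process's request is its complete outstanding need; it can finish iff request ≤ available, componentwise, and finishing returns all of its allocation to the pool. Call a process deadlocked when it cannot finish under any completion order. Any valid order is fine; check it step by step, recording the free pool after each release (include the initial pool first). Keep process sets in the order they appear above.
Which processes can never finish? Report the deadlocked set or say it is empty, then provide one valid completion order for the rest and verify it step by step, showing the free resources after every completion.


The deadlocked set is empty.
Key observation: J7 fits the free pool immediately, and its release cascades until everyone finishes.
A valid finishing order for the others: J7, J9, J4, J2, J1, J5, J8. Walking it through:
  pool = (1, 3, 3)
  run J7 (needs (1, 2, 1), free (1, 3, 3)); after release of (2, 0, 1) the pool is (3, 3, 4)
  run J9 (needs (2, 0, 4), free (3, 3, 4)); after release of (2, 0, 1) the pool is (5, 3, 5)
  run J4 (needs (4, 3, 1), free (5, 3, 5)); after release of (1, 0, 1) the pool is (6, 3, 6)
  run J2 (needs (2, 1, 3), free (6, 3, 6)); after release of (0, 3, 0) the pool is (6, 6, 6)
  run J1 (needs (1, 6, 4), free (6, 6, 6)); after release of (0, 3, 0) the pool is (6, 9, 6)
  run J5 (needs (3, 6, 4), free (6, 9, 6)); after release of (0, 1, 2) the pool is (6, 10, 8)
  run J8 (needs (0, 5, 2), free (6, 10, 8)); after release of (1, 3, 0) the pool is (7, 13, 8)
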